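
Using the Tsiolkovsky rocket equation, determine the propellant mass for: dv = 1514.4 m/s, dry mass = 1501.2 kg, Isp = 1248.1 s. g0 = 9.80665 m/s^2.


ve = Isp * g0 = 1248.1 * 9.80665 = 12239.679865 m/s
mass ratio = exp(dv/ve) = exp(1514.4/12239.679865) = 1.13170883
m_prop = m_dry * (mr - 1) = 1501.2 * (1.13170883 - 1)
m_prop = 197.7213 kg

197.7213 kg


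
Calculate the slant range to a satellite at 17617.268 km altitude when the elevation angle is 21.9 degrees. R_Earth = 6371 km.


h = 17617.268 km, el = 21.9 deg
d = -R_E*sin(el) + sqrt((R_E*sin(el))^2 + 2*R_E*h + h^2)
d = -6371.0000*sin(0.3822271) + sqrt((6371.0000*0.3729878)^2 + 2*6371.0000*17617.268 + 17617.268^2)
d = 20872.2257 km

20872.2257 km


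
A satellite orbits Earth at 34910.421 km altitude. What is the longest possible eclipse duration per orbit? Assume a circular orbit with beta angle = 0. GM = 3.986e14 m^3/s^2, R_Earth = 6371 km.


r = 41281.4210 km
T = 1391.2076 min
Eclipse fraction = arcsin(R_E/r)/pi = arcsin(6371.0000/41281.4210)/pi
= arcsin(0.1543309)/pi = 0.04932219
Eclipse duration = 0.04932219 * 1391.2076 = 68.6174 min

68.6174 minutes


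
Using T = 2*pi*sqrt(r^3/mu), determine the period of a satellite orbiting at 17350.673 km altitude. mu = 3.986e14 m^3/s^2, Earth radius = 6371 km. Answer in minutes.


r = 23721.6730 km = 2.3721673e+07 m
T = 2*pi*sqrt(r^3/mu) = 2*pi*sqrt(1.3348607e+22 / 3.986e14)
T = 36360.4453 s = 606.0074 min

606.0074 minutes


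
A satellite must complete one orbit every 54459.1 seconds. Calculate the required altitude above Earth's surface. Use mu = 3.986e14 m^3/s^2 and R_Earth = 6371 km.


T = 54459.1 s
r = (mu*T^2/(4*pi^2))^(1/3) = (3.986e14 * 54459.1^2 / (4*pi^2))^(1/3)
r = 3.1053186e+07 m = 31053.1856 km
alt = r - R_E = 31053.1856 - 6371 = 24682.1856 km

24682.1856 km


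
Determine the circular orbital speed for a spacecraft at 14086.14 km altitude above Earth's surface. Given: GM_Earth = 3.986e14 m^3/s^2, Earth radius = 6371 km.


r = R_E + alt = 6371.0 + 14086.14 = 20457.1400 km = 2.045714e+07 m
v = sqrt(mu/r) = sqrt(3.986e14 / 2.045714e+07) = 4414.1409 m/s = 4.4141 km/s

4.4141 km/s


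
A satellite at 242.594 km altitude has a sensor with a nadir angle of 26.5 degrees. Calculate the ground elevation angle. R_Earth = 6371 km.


r = R_E + alt = 6613.5940 km
Law of sines in the satellite / Earth-center / ground-point triangle:
  sin(nadir)/R_E = sin(90 + el)/r  =>  cos(el) = (r/R_E)*sin(nadir)
cos(el) = (6613.5940 / 6371.0000) * sin(26.5 deg) = 0.4631881
el = arccos(0.4631881) = 62.4070 deg
(Earth-central angle = 90 - nadir - el = 1.0930 deg)

62.4070 degrees


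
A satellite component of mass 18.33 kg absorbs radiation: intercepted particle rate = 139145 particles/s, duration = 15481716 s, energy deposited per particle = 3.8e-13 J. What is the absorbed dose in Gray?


Total energy deposited = rate * time * E_per
  = 139145 * 15481716 * 3.8e-13 = 0.8185973 J
Dose = E_total / mass = 0.8185973 / 18.33
Dose = 0.04465888 Gy

0.0447 Gy


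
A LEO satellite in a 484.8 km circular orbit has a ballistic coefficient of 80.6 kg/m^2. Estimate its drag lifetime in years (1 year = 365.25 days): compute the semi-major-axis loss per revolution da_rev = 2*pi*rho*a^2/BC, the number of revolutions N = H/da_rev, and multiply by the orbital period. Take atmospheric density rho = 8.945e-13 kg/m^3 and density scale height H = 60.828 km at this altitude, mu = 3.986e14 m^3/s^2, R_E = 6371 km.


a = R_E + alt = 6855.8000 km = 6.8558e+06 m
da_rev = 2*pi*rho*a^2/BC = 2*pi*8.945e-13*(6.8558e+06)^2/80.6 = 3.277491 m per revolution
N = H/da_rev = 60828.0000 m / 3.277491 m = 18559.3211 revolutions
P = 2*pi*sqrt(a^3/mu) = 5649.3493 s
lifetime = N*P = 18559.3211 * 5649.3493 = 1.0484809e+08 s = 1213.5195 days
years = 1213.5195 / 365.25 = 3.3224 years

3.3224 years


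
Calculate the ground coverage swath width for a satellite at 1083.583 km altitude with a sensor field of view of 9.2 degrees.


FOV = 9.2 deg = 0.1605703 rad
swath = 2 * alt * tan(FOV/2) = 2 * 1083.583 * tan(0.08028515)
swath = 2 * 1083.583 * 0.08045809
swath = 174.3660 km

174.3660 km


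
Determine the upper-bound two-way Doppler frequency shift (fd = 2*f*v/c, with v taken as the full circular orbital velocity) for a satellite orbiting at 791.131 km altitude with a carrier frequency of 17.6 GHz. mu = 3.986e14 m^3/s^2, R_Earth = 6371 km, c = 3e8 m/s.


r = 7.162131e+06 m
v = sqrt(mu/r) = 7460.1493 m/s (worst-case radial velocity)
f = 17.6 GHz = 1.76e+10 Hz
fd = 2*f*v/c = 2*1.76e+10*7460.1493/3.0e+08
fd = 875324.1804 Hz

875324.1804 Hz


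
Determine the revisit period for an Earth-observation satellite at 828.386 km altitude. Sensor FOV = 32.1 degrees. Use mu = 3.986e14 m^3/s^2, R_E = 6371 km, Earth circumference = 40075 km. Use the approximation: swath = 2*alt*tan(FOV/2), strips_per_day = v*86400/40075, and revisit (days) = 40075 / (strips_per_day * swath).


swath = 2*828.386*tan(0.2801253) = 476.6368 km
v = sqrt(mu/r) = 7440.8220 m/s = 7.4408 km/s
strips/day = v*86400/40075 = 7.4408*86400/40075 = 16.0421
coverage/day = strips * swath = 16.0421 * 476.6368 = 7646.2537 km
revisit = 40075 / 7646.2537 = 5.2411 days

5.2411 days


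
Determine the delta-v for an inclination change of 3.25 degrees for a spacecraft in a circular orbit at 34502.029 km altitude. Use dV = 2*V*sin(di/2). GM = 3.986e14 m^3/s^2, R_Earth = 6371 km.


r = 40873.0290 km = 4.0873029e+07 m
V = sqrt(mu/r) = 3122.8436 m/s
di = 3.25 deg = 0.0567232 rad
dV = 2*V*sin(di/2) = 2*3122.8436*sin(0.0283616)
dV = 177.1139 m/s = 0.1771139 km/s

0.1771 km/s


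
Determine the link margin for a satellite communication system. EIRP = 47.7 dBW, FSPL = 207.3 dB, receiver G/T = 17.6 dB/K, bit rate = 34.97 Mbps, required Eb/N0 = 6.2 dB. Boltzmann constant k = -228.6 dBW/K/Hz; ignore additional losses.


C/N0 = EIRP - FSPL + G/T - k = 47.7 - 207.3 + 17.6 - (-228.6)
C/N0 = 86.6000 dB-Hz
R_b = 34.97 Mbps = 3.497e+07 bps -> 10*log10(R_b) = 75.4370 dB-Hz
Eb/N0 = C/N0 - 10*log10(R_b) = 86.6000 - 75.4370 = 11.1630 dB
Margin = Eb/N0 - Eb/N0_req = 11.1630 - 6.2 = 4.9630 dB (link closes)

4.9630 dB


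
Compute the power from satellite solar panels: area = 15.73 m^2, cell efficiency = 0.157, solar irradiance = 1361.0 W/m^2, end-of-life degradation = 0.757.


P = area * eta * S * degradation
P = 15.73 * 0.157 * 1361.0 * 0.757
P = 2544.3824 W

2544.3824 W


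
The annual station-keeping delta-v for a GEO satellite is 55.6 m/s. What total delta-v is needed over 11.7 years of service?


dV = rate * years = 55.6 * 11.7
dV = 650.5200 m/s

650.5200 m/s


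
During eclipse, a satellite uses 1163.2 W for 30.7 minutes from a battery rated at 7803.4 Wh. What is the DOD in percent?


E_used = P * t / 60 = 1163.2 * 30.7 / 60 = 595.1707 Wh
DOD = E_used / E_total * 100 = 595.1707 / 7803.4 * 100
DOD = 7.6271 %

7.6271 %


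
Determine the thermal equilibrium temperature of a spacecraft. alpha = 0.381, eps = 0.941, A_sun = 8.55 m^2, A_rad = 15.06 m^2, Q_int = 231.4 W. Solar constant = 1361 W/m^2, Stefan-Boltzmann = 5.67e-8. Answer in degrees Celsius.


Numerator = alpha*S*A_sun + Q_int = 0.381*1361*8.55 + 231.4 = 4664.9256 W
Denominator = eps*sigma*A_rad = 0.941*5.67e-8*15.06 = 8.0352178e-07 W/K^4
T^4 = 5.8055994e+09 K^4
T = 276.0335 K = 2.8835 C

2.8835 degrees Celsius


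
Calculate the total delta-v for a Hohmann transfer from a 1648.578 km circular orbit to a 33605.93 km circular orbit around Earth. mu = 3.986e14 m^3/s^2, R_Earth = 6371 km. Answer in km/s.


r1 = 8019.5780 km = 8.019578e+06 m
r2 = 39976.9300 km = 3.997693e+07 m
dv1 = sqrt(mu/r1)*(sqrt(2*r2/(r1+r2)) - 1) = 2049.2346 m/s
dv2 = sqrt(mu/r2)*(1 - sqrt(2*r1/(r1+r2))) = 1332.2839 m/s
total dv = |dv1| + |dv2| = 2049.2346 + 1332.2839 = 3381.5186 m/s = 3.3815 km/s

3.3815 km/s


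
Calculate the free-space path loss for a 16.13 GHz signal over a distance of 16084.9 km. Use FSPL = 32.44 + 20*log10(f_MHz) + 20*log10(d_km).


f = 16.13 GHz = 16130.0000 MHz
d = 16084.9 km
FSPL = 32.44 + 20*log10(16130.0000) + 20*log10(16084.9)
FSPL = 32.44 + 84.1527 + 84.1284
FSPL = 200.7211 dB

200.7211 dB


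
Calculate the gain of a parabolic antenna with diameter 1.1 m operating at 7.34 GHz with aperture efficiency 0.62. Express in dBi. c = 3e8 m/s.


lambda = c/f = 3e8 / 7.34e+09 = 0.04087193 m
G = eta*(pi*D/lambda)^2 = 0.62*(pi*1.1/0.04087193)^2
G = 4432.2721 (linear)
G = 10*log10(4432.2721) = 36.4663 dBi

36.4663 dBi


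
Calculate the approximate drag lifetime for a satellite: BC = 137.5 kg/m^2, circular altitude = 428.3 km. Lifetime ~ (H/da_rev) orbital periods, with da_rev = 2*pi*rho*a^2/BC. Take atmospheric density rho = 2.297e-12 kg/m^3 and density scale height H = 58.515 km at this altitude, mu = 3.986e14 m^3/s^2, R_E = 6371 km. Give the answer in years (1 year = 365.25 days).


a = R_E + alt = 6799.3000 km = 6.7993e+06 m
da_rev = 2*pi*rho*a^2/BC = 2*pi*2.297e-12*(6.7993e+06)^2/137.5 = 4.852511 m per revolution
N = H/da_rev = 58515.0000 m / 4.852511 m = 12058.7041 revolutions
P = 2*pi*sqrt(a^3/mu) = 5579.6573 s
lifetime = N*P = 12058.7041 * 5579.6573 = 6.7283436e+07 s = 778.7435 days
years = 778.7435 / 365.25 = 2.1321 years

2.1321 years


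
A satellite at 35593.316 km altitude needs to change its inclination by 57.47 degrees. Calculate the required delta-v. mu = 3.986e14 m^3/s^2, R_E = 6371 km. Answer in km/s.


r = 41964.3160 km = 4.1964316e+07 m
V = sqrt(mu/r) = 3081.9712 m/s
di = 57.47 deg = 1.0030 rad
dV = 2*V*sin(di/2) = 2*3081.9712*sin(0.5015204)
dV = 2963.3722 m/s = 2.9634 km/s

2.9634 km/s


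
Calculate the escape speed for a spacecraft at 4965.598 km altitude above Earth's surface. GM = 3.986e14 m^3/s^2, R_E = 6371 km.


r = 6371.0 + 4965.598 = 11336.5980 km = 1.1336598e+07 m
v_esc = sqrt(2*mu/r) = sqrt(2*3.986e14 / 1.1336598e+07)
v_esc = 8385.7570 m/s = 8.3858 km/s

8.3858 km/s


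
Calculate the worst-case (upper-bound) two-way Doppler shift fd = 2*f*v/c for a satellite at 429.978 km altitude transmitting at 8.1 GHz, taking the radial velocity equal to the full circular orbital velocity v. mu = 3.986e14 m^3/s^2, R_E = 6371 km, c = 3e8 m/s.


r = 6.800978e+06 m
v = sqrt(mu/r) = 7655.6657 m/s (worst-case radial velocity)
f = 8.1 GHz = 8.1e+09 Hz
fd = 2*f*v/c = 2*8.1e+09*7655.6657/3.0e+08
fd = 413405.9491 Hz

413405.9491 Hz


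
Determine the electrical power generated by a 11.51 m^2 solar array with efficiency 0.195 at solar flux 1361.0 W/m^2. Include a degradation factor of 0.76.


P = area * eta * S * degradation
P = 11.51 * 0.195 * 1361.0 * 0.76
P = 2321.5693 W

2321.5693 W


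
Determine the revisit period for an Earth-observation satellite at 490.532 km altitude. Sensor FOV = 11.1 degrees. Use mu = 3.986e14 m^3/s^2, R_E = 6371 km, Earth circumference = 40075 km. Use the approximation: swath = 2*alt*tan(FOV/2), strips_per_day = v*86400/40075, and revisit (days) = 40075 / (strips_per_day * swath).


swath = 2*490.532*tan(0.09686577) = 95.3299 km
v = sqrt(mu/r) = 7621.8097 m/s = 7.6218 km/s
strips/day = v*86400/40075 = 7.6218*86400/40075 = 16.4323
coverage/day = strips * swath = 16.4323 * 95.3299 = 1566.4889 km
revisit = 40075 / 1566.4889 = 25.5827 days

25.5827 days


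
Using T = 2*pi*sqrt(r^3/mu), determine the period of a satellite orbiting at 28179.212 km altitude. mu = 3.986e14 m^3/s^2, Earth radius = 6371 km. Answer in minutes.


r = 34550.2120 km = 3.4550212e+07 m
T = 2*pi*sqrt(r^3/mu) = 2*pi*sqrt(4.1243181e+22 / 3.986e14)
T = 63912.7193 s = 1065.2120 min

1065.2120 minutes


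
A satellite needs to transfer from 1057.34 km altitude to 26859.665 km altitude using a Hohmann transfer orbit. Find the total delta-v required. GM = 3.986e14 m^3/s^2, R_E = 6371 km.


r1 = 7428.3400 km = 7.42834e+06 m
r2 = 33230.6650 km = 3.3230665e+07 m
dv1 = sqrt(mu/r1)*(sqrt(2*r2/(r1+r2)) - 1) = 2040.2002 m/s
dv2 = sqrt(mu/r2)*(1 - sqrt(2*r1/(r1+r2))) = 1369.8301 m/s
total dv = |dv1| + |dv2| = 2040.2002 + 1369.8301 = 3410.0303 m/s = 3.4100 km/s

3.4100 km/s


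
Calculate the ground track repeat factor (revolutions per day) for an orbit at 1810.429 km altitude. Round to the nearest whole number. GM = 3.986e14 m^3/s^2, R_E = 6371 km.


r = 8.181429e+06 m
T = 2*pi*sqrt(r^3/mu) = 7364.6985 s = 122.7450 min
revs/day = 1440 / 122.7450 = 11.7316
Rounded: 12 revolutions per day

12 revolutions per day


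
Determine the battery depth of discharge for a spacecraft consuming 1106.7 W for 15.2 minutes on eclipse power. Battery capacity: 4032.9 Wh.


E_used = P * t / 60 = 1106.7 * 15.2 / 60 = 280.3640 Wh
DOD = E_used / E_total * 100 = 280.3640 / 4032.9 * 100
DOD = 6.9519 %

6.9519 %


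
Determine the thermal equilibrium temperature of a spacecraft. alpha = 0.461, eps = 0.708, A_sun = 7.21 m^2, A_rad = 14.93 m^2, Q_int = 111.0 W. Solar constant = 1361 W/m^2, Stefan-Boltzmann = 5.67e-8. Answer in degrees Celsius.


Numerator = alpha*S*A_sun + Q_int = 0.461*1361*7.21 + 111.0 = 4634.7054 W
Denominator = eps*sigma*A_rad = 0.708*5.67e-8*14.93 = 5.9934395e-07 W/K^4
T^4 = 7.7329644e+09 K^4
T = 296.5422 K = 23.3922 C

23.3922 degrees Celsius


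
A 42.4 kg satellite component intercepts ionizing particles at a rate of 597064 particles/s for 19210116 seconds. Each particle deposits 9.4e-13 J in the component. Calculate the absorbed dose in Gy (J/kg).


Total energy deposited = rate * time * E_per
  = 597064 * 19210116 * 9.4e-13 = 10.7815 J
Dose = E_total / mass = 10.7815 / 42.4
Dose = 0.2542804 Gy

0.2543 Gy


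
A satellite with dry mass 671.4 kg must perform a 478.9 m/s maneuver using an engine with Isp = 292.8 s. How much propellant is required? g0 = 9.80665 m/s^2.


ve = Isp * g0 = 292.8 * 9.80665 = 2871.387120 m/s
mass ratio = exp(dv/ve) = exp(478.9/2871.387120) = 1.18149845
m_prop = m_dry * (mr - 1) = 671.4 * (1.18149845 - 1)
m_prop = 121.8581 kg

121.8581 kg


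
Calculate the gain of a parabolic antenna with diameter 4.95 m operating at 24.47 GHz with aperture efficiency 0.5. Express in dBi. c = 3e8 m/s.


lambda = c/f = 3e8 / 2.447e+10 = 0.01225991 m
G = eta*(pi*D/lambda)^2 = 0.5*(pi*4.95/0.01225991)^2
G = 804462.0787 (linear)
G = 10*log10(804462.0787) = 59.0551 dBi

59.0551 dBi


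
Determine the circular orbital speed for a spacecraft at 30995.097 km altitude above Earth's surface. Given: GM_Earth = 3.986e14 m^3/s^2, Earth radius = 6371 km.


r = R_E + alt = 6371.0 + 30995.097 = 37366.0970 km = 3.7366097e+07 m
v = sqrt(mu/r) = sqrt(3.986e14 / 3.7366097e+07) = 3266.1023 m/s = 3.2661 km/s

3.2661 km/s


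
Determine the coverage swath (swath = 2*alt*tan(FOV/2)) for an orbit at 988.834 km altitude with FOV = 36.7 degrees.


FOV = 36.7 deg = 0.6405358 rad
swath = 2 * alt * tan(FOV/2) = 2 * 988.834 * tan(0.3202679)
swath = 2 * 988.834 * 0.3316868
swath = 655.9663 km

655.9663 km


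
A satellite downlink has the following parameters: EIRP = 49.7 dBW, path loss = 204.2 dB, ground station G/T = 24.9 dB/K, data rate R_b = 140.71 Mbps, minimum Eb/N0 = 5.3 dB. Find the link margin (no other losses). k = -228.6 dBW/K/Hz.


C/N0 = EIRP - FSPL + G/T - k = 49.7 - 204.2 + 24.9 - (-228.6)
C/N0 = 99.0000 dB-Hz
R_b = 140.71 Mbps = 1.4071e+08 bps -> 10*log10(R_b) = 81.4832 dB-Hz
Eb/N0 = C/N0 - 10*log10(R_b) = 99.0000 - 81.4832 = 17.5168 dB
Margin = Eb/N0 - Eb/N0_req = 17.5168 - 5.3 = 12.2168 dB (link closes)

12.2168 dB


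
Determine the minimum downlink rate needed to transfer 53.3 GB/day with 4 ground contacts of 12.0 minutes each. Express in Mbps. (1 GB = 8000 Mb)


total contact time = 4 * 12.0 * 60 = 2880.0000 s
data = 53.3 GB = 426400.0000 Mb
rate = 426400.0000 / 2880.0000 = 148.0556 Mbps

148.0556 Mbps


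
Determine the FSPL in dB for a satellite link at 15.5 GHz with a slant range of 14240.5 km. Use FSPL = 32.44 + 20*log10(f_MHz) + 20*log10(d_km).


f = 15.5 GHz = 15500.0000 MHz
d = 14240.5 km
FSPL = 32.44 + 20*log10(15500.0000) + 20*log10(14240.5)
FSPL = 32.44 + 83.8066 + 83.0705
FSPL = 199.3171 dB

199.3171 dB


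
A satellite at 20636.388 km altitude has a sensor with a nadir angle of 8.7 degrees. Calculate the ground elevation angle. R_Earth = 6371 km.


r = R_E + alt = 27007.3880 km
Law of sines in the satellite / Earth-center / ground-point triangle:
  sin(nadir)/R_E = sin(90 + el)/r  =>  cos(el) = (r/R_E)*sin(nadir)
cos(el) = (27007.3880 / 6371.0000) * sin(8.7 deg) = 0.6412117
el = arccos(0.6412117) = 50.1178 deg
(Earth-central angle = 90 - nadir - el = 31.1822 deg)

50.1178 degrees


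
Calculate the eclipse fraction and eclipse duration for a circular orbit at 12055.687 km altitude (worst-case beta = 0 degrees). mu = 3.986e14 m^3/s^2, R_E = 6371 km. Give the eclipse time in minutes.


r = 18426.6870 km
T = 414.8880 min
Eclipse fraction = arcsin(R_E/r)/pi = arcsin(6371.0000/18426.6870)/pi
= arcsin(0.3457485)/pi = 0.112375
Eclipse duration = 0.112375 * 414.8880 = 46.6230 min

46.6230 minutes


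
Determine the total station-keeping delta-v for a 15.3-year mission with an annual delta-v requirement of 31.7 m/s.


dV = rate * years = 31.7 * 15.3
dV = 485.0100 m/s

485.0100 m/s


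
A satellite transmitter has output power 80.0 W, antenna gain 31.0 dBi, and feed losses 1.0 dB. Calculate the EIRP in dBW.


Pt = 80.0 W = 19.0309 dBW
EIRP = Pt_dBW + Gt - losses = 19.0309 + 31.0 - 1.0 = 49.0309 dBW

49.0309 dBW


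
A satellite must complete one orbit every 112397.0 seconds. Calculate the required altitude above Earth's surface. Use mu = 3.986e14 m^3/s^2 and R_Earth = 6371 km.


T = 112397.0 s
r = (mu*T^2/(4*pi^2))^(1/3) = (3.986e14 * 112397.0^2 / (4*pi^2))^(1/3)
r = 5.0337966e+07 m = 50337.9663 km
alt = r - R_E = 50337.9663 - 6371 = 43966.9663 km

43966.9663 km


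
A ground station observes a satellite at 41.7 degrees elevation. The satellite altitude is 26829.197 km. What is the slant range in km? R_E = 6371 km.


h = 26829.197 km, el = 41.7 deg
d = -R_E*sin(el) + sqrt((R_E*sin(el))^2 + 2*R_E*h + h^2)
d = -6371.0000*sin(0.7278023) + sqrt((6371.0000*0.6652304)^2 + 2*6371.0000*26829.197 + 26829.197^2)
d = 28619.4745 km

28619.4745 km


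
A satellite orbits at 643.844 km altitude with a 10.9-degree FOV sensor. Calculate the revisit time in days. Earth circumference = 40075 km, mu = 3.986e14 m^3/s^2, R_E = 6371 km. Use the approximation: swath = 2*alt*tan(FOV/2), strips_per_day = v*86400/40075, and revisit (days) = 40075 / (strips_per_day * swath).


swath = 2*643.844*tan(0.09512044) = 122.8562 km
v = sqrt(mu/r) = 7538.0608 m/s = 7.5381 km/s
strips/day = v*86400/40075 = 7.5381*86400/40075 = 16.2517
coverage/day = strips * swath = 16.2517 * 122.8562 = 1996.6271 km
revisit = 40075 / 1996.6271 = 20.0713 days

20.0713 days


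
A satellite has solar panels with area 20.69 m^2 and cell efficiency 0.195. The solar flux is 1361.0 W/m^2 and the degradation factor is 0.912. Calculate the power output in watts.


P = area * eta * S * degradation
P = 20.69 * 0.195 * 1361.0 * 0.912
P = 5007.8126 W

5007.8126 W


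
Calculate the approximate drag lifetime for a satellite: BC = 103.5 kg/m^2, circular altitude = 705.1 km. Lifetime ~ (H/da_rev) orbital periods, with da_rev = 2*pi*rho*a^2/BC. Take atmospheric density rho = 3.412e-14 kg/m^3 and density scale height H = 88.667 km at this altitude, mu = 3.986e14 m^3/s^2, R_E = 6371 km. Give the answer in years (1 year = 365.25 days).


a = R_E + alt = 7076.1000 km = 7.0761e+06 m
da_rev = 2*pi*rho*a^2/BC = 2*pi*3.412e-14*(7.0761e+06)^2/103.5 = 0.10371378 m per revolution
N = H/da_rev = 88667.0000 m / 0.10371378 m = 854920.1435 revolutions
P = 2*pi*sqrt(a^3/mu) = 5923.8242 s
lifetime = N*P = 854920.1435 * 5923.8242 = 5.0643967e+09 s = 58615.7021 days
years = 58615.7021 / 365.25 = 160.4810 years

160.4810 years


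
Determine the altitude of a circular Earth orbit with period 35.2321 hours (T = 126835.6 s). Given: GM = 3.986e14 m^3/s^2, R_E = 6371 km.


T = 126835.6 s
r = (mu*T^2/(4*pi^2))^(1/3) = (3.986e14 * 126835.6^2 / (4*pi^2))^(1/3)
r = 5.4561541e+07 m = 54561.5414 km
alt = r - R_E = 54561.5414 - 6371 = 48190.5414 km

48190.5414 km


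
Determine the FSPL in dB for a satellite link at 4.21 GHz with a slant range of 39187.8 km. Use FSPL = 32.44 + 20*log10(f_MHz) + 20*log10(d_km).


f = 4.21 GHz = 4210.0000 MHz
d = 39187.8 km
FSPL = 32.44 + 20*log10(4210.0000) + 20*log10(39187.8)
FSPL = 32.44 + 72.4856 + 91.8630
FSPL = 196.7887 dB

196.7887 dB


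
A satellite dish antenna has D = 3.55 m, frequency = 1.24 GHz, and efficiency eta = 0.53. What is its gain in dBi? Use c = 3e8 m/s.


lambda = c/f = 3e8 / 1.24e+09 = 0.2419355 m
G = eta*(pi*D/lambda)^2 = 0.53*(pi*3.55/0.2419355)^2
G = 1126.2458 (linear)
G = 10*log10(1126.2458) = 30.5163 dBi

30.5163 dBi


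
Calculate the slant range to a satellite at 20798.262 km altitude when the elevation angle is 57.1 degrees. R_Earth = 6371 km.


h = 20798.262 km, el = 57.1 deg
d = -R_E*sin(el) + sqrt((R_E*sin(el))^2 + 2*R_E*h + h^2)
d = -6371.0000*sin(0.996583) + sqrt((6371.0000*0.8396199)^2 + 2*6371.0000*20798.262 + 20798.262^2)
d = 21598.7556 km

21598.7556 km


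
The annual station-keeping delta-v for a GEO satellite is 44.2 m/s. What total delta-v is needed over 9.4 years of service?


dV = rate * years = 44.2 * 9.4
dV = 415.4800 m/s

415.4800 m/s


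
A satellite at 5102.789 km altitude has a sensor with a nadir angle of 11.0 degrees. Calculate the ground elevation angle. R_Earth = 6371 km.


r = R_E + alt = 11473.7890 km
Law of sines in the satellite / Earth-center / ground-point triangle:
  sin(nadir)/R_E = sin(90 + el)/r  =>  cos(el) = (r/R_E)*sin(nadir)
cos(el) = (11473.7890 / 6371.0000) * sin(11.0 deg) = 0.3436356
el = arccos(0.3436356) = 69.9015 deg
(Earth-central angle = 90 - nadir - el = 9.0985 deg)

69.9015 degrees


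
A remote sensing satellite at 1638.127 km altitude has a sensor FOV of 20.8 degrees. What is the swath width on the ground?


FOV = 20.8 deg = 0.3630285 rad
swath = 2 * alt * tan(FOV/2) = 2 * 1638.127 * tan(0.1815142)
swath = 2 * 1638.127 * 0.1835343
swath = 601.3051 km

601.3051 km


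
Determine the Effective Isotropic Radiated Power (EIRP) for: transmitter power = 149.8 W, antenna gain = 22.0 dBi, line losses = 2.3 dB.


Pt = 149.8 W = 21.7551 dBW
EIRP = Pt_dBW + Gt - losses = 21.7551 + 22.0 - 2.3 = 41.4551 dBW

41.4551 dBW


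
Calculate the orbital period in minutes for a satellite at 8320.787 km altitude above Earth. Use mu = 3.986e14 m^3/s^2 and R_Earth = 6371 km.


r = 14691.7870 km = 1.4691787e+07 m
T = 2*pi*sqrt(r^3/mu) = 2*pi*sqrt(3.1712017e+21 / 3.986e14)
T = 17722.4254 s = 295.3738 min

295.3738 minutes


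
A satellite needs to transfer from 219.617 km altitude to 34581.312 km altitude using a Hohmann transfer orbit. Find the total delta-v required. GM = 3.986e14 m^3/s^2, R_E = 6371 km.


r1 = 6590.6170 km = 6.590617e+06 m
r2 = 40952.3120 km = 4.0952312e+07 m
dv1 = sqrt(mu/r1)*(sqrt(2*r2/(r1+r2)) - 1) = 2430.5566 m/s
dv2 = sqrt(mu/r2)*(1 - sqrt(2*r1/(r1+r2))) = 1477.0956 m/s
total dv = |dv1| + |dv2| = 2430.5566 + 1477.0956 = 3907.6522 m/s = 3.9077 km/s

3.9077 km/s


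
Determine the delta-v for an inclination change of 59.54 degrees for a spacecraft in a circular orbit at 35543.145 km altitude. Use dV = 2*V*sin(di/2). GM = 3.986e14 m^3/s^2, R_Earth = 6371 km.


r = 41914.1450 km = 4.1914145e+07 m
V = sqrt(mu/r) = 3083.8152 m/s
di = 59.54 deg = 1.0392 rad
dV = 2*V*sin(di/2) = 2*3083.8152*sin(0.5195845)
dV = 3062.3489 m/s = 3.0623 km/s

3.0623 km/s


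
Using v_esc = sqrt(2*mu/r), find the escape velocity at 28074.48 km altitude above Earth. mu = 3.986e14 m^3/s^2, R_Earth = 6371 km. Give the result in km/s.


r = 6371.0 + 28074.48 = 34445.4800 km = 3.444548e+07 m
v_esc = sqrt(2*mu/r) = sqrt(2*3.986e14 / 3.444548e+07)
v_esc = 4810.8025 m/s = 4.8108 km/s

4.8108 km/s


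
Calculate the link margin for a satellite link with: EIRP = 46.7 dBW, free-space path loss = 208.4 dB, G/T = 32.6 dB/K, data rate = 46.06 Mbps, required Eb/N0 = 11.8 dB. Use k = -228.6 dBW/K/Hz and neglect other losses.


C/N0 = EIRP - FSPL + G/T - k = 46.7 - 208.4 + 32.6 - (-228.6)
C/N0 = 99.5000 dB-Hz
R_b = 46.06 Mbps = 4.606e+07 bps -> 10*log10(R_b) = 76.6332 dB-Hz
Eb/N0 = C/N0 - 10*log10(R_b) = 99.5000 - 76.6332 = 22.8668 dB
Margin = Eb/N0 - Eb/N0_req = 22.8668 - 11.8 = 11.0668 dB (link closes)

11.0668 dB


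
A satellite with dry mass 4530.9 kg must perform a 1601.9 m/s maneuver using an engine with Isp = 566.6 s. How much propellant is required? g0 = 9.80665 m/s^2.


ve = Isp * g0 = 566.6 * 9.80665 = 5556.447890 m/s
mass ratio = exp(dv/ve) = exp(1601.9/5556.447890) = 1.33415175
m_prop = m_dry * (mr - 1) = 4530.9 * (1.33415175 - 1)
m_prop = 1514.0081 kg

1514.0081 kg


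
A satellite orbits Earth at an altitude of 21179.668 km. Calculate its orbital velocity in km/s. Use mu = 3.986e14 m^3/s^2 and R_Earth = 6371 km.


r = R_E + alt = 6371.0 + 21179.668 = 27550.6680 km = 2.7550668e+07 m
v = sqrt(mu/r) = sqrt(3.986e14 / 2.7550668e+07) = 3803.6678 m/s = 3.8037 km/s

3.8037 km/s


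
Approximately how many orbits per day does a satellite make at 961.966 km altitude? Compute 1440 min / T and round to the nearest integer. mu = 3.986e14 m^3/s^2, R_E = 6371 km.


r = 7.332966e+06 m
T = 2*pi*sqrt(r^3/mu) = 6249.2907 s = 104.1548 min
revs/day = 1440 / 104.1548 = 13.8256
Rounded: 14 revolutions per day

14 revolutions per day


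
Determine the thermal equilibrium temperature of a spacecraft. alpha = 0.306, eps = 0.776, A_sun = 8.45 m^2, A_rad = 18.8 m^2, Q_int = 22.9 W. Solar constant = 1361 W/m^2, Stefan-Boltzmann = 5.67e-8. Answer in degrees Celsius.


Numerator = alpha*S*A_sun + Q_int = 0.306*1361*8.45 + 22.9 = 3542.0377 W
Denominator = eps*sigma*A_rad = 0.776*5.67e-8*18.8 = 8.2718496e-07 W/K^4
T^4 = 4.2820383e+09 K^4
T = 255.8071 K = -17.3429 C

-17.3429 degrees Celsius


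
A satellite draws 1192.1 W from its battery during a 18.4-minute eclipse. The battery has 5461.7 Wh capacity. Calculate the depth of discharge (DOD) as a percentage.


E_used = P * t / 60 = 1192.1 * 18.4 / 60 = 365.5773 Wh
DOD = E_used / E_total * 100 = 365.5773 / 5461.7 * 100
DOD = 6.6935 %

6.6935 %


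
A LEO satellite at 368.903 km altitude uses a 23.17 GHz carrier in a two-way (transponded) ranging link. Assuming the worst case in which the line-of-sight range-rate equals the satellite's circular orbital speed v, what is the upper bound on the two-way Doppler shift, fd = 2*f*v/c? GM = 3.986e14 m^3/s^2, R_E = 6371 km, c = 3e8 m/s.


r = 6.739903e+06 m
v = sqrt(mu/r) = 7690.2742 m/s (worst-case radial velocity)
f = 23.17 GHz = 2.317e+10 Hz
fd = 2*f*v/c = 2*2.317e+10*7690.2742/3.0e+08
fd = 1.187891e+06 Hz

1.1879e+06 Hz


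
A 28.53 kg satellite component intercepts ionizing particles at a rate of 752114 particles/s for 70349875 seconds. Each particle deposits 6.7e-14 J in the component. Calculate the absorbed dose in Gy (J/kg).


Total energy deposited = rate * time * E_per
  = 752114 * 70349875 * 6.7e-14 = 3.5450 J
Dose = E_total / mass = 3.5450 / 28.53
Dose = 0.1242568 Gy

0.1243 Gy


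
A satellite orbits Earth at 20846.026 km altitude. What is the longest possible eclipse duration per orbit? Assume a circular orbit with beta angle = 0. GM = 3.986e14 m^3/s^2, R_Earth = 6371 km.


r = 27217.0260 km
T = 744.7679 min
Eclipse fraction = arcsin(R_E/r)/pi = arcsin(6371.0000/27217.0260)/pi
= arcsin(0.2340814)/pi = 0.07520823
Eclipse duration = 0.07520823 * 744.7679 = 56.0127 min

56.0127 minutes


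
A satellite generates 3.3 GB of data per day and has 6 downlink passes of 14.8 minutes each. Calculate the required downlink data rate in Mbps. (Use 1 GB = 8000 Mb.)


total contact time = 6 * 14.8 * 60 = 5328.0000 s
data = 3.3 GB = 26400.0000 Mb
rate = 26400.0000 / 5328.0000 = 4.9550 Mbps

4.9550 Mbps


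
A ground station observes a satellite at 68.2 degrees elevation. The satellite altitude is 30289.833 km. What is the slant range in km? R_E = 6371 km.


h = 30289.833 km, el = 68.2 deg
d = -R_E*sin(el) + sqrt((R_E*sin(el))^2 + 2*R_E*h + h^2)
d = -6371.0000*sin(1.1903) + sqrt((6371.0000*0.9284858)^2 + 2*6371.0000*30289.833 + 30289.833^2)
d = 30669.0232 km

30669.0232 km


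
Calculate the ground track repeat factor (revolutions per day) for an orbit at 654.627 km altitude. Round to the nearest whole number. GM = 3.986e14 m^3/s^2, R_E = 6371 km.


r = 7.025627e+06 m
T = 2*pi*sqrt(r^3/mu) = 5860.5565 s = 97.6759 min
revs/day = 1440 / 97.6759 = 14.7426
Rounded: 15 revolutions per day

15 revolutions per day


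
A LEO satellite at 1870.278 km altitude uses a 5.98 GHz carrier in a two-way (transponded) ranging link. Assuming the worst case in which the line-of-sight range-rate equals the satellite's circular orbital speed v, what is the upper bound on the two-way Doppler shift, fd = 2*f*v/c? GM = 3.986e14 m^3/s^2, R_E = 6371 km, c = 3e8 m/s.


r = 8.241278e+06 m
v = sqrt(mu/r) = 6954.5873 m/s (worst-case radial velocity)
f = 5.98 GHz = 5.98e+09 Hz
fd = 2*f*v/c = 2*5.98e+09*6954.5873/3.0e+08
fd = 277256.2149 Hz

277256.2149 Hz


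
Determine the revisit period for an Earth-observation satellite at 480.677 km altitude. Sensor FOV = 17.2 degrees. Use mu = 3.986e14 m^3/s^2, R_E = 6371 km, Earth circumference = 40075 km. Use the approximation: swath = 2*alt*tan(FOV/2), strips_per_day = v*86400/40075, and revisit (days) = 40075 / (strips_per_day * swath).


swath = 2*480.677*tan(0.1500983) = 145.3911 km
v = sqrt(mu/r) = 7627.2891 m/s = 7.6273 km/s
strips/day = v*86400/40075 = 7.6273*86400/40075 = 16.4441
coverage/day = strips * swath = 16.4441 * 145.3911 = 2390.8279 km
revisit = 40075 / 2390.8279 = 16.7620 days

16.7620 days


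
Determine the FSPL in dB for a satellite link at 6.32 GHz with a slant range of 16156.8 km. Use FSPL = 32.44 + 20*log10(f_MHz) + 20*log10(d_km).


f = 6.32 GHz = 6320.0000 MHz
d = 16156.8 km
FSPL = 32.44 + 20*log10(6320.0000) + 20*log10(16156.8)
FSPL = 32.44 + 76.0143 + 84.1671
FSPL = 192.6214 dB

192.6214 dB


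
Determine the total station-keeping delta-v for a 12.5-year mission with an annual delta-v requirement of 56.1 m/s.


dV = rate * years = 56.1 * 12.5
dV = 701.2500 m/s

701.2500 m/s


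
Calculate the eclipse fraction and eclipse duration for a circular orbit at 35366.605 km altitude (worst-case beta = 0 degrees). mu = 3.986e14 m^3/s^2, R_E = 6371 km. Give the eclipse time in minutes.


r = 41737.6050 km
T = 1414.3316 min
Eclipse fraction = arcsin(R_E/r)/pi = arcsin(6371.0000/41737.6050)/pi
= arcsin(0.1526441)/pi = 0.04877882
Eclipse duration = 0.04877882 * 1414.3316 = 68.9894 min

68.9894 minutes


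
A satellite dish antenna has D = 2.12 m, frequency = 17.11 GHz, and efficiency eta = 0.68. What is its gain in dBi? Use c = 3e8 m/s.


lambda = c/f = 3e8 / 1.711e+10 = 0.01753361 m
G = eta*(pi*D/lambda)^2 = 0.68*(pi*2.12/0.01753361)^2
G = 98115.5606 (linear)
G = 10*log10(98115.5606) = 49.9174 dBi

49.9174 dBi


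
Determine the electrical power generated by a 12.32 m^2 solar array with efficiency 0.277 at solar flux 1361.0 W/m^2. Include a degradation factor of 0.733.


P = area * eta * S * degradation
P = 12.32 * 0.277 * 1361.0 * 0.733
P = 3404.4940 W

3404.4940 W


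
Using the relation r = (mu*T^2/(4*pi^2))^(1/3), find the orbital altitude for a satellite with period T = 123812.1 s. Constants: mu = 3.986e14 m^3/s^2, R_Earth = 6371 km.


T = 123812.1 s
r = (mu*T^2/(4*pi^2))^(1/3) = (3.986e14 * 123812.1^2 / (4*pi^2))^(1/3)
r = 5.3690969e+07 m = 53690.9695 km
alt = r - R_E = 53690.9695 - 6371 = 47319.9695 km

47319.9695 km


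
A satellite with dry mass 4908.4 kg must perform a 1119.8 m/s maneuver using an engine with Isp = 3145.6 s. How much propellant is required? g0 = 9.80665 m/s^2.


ve = Isp * g0 = 3145.6 * 9.80665 = 30847.798240 m/s
mass ratio = exp(dv/ve) = exp(1119.8/30847.798240) = 1.03696773
m_prop = m_dry * (mr - 1) = 4908.4 * (1.03696773 - 1)
m_prop = 181.4524 kg

181.4524 kg


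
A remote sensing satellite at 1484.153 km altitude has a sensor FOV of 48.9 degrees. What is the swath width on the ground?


FOV = 48.9 deg = 0.853466 rad
swath = 2 * alt * tan(FOV/2) = 2 * 1484.153 * tan(0.426733)
swath = 2 * 1484.153 * 0.4546728
swath = 1349.6079 km

1349.6079 km


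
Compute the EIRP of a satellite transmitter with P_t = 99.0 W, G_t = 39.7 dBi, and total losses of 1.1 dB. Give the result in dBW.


Pt = 99.0 W = 19.9564 dBW
EIRP = Pt_dBW + Gt - losses = 19.9564 + 39.7 - 1.1 = 58.5564 dBW

58.5564 dBW


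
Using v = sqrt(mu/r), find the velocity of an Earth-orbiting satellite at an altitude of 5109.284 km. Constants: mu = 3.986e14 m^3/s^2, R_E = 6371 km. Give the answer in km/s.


r = R_E + alt = 6371.0 + 5109.284 = 11480.2840 km = 1.1480284e+07 m
v = sqrt(mu/r) = sqrt(3.986e14 / 1.1480284e+07) = 5892.4015 m/s = 5.8924 km/s

5.8924 km/s


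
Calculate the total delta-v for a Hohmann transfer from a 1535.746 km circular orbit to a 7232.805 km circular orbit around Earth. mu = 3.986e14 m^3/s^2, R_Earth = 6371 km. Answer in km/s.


r1 = 7906.7460 km = 7.906746e+06 m
r2 = 13603.8050 km = 1.3603805e+07 m
dv1 = sqrt(mu/r1)*(sqrt(2*r2/(r1+r2)) - 1) = 885.0758 m/s
dv2 = sqrt(mu/r2)*(1 - sqrt(2*r1/(r1+r2))) = 771.8449 m/s
total dv = |dv1| + |dv2| = 885.0758 + 771.8449 = 1656.9207 m/s = 1.6569 km/s

1.6569 km/s


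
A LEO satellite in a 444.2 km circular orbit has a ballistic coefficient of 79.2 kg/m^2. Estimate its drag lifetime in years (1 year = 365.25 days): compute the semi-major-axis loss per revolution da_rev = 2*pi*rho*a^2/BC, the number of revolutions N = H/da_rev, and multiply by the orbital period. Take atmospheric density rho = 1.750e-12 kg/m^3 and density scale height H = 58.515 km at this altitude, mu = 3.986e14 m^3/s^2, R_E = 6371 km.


a = R_E + alt = 6815.2000 km = 6.8152e+06 m
da_rev = 2*pi*rho*a^2/BC = 2*pi*1.750e-12*(6.8152e+06)^2/79.2 = 6.448370 m per revolution
N = H/da_rev = 58515.0000 m / 6.448370 m = 9074.3863 revolutions
P = 2*pi*sqrt(a^3/mu) = 5599.2406 s
lifetime = N*P = 9074.3863 * 5599.2406 = 5.0809672e+07 s = 588.0749 days
years = 588.0749 / 365.25 = 1.6101 years

1.6101 years


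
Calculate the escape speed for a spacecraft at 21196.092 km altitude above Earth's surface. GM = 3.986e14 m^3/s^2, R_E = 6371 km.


r = 6371.0 + 21196.092 = 27567.0920 km = 2.7567092e+07 m
v_esc = sqrt(2*mu/r) = sqrt(2*3.986e14 / 2.7567092e+07)
v_esc = 5377.5959 m/s = 5.3776 km/s

5.3776 km/s


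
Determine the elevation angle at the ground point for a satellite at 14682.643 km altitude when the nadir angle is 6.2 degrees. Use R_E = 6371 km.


r = R_E + alt = 21053.6430 km
Law of sines in the satellite / Earth-center / ground-point triangle:
  sin(nadir)/R_E = sin(90 + el)/r  =>  cos(el) = (r/R_E)*sin(nadir)
cos(el) = (21053.6430 / 6371.0000) * sin(6.2 deg) = 0.3568953
el = arccos(0.3568953) = 69.0904 deg
(Earth-central angle = 90 - nadir - el = 14.7096 deg)

69.0904 degrees


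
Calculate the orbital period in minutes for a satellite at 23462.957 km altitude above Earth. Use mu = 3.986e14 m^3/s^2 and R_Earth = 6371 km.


r = 29833.9570 km = 2.9833957e+07 m
T = 2*pi*sqrt(r^3/mu) = 2*pi*sqrt(2.6554161e+22 / 3.986e14)
T = 51283.4826 s = 854.7247 min

854.7247 minutes


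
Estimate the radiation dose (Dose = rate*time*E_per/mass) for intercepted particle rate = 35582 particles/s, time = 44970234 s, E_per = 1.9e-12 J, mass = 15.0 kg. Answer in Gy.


Total energy deposited = rate * time * E_per
  = 35582 * 44970234 * 1.9e-12 = 3.0402 J
Dose = E_total / mass = 3.0402 / 15.0
Dose = 0.2026832 Gy

0.2027 Gy


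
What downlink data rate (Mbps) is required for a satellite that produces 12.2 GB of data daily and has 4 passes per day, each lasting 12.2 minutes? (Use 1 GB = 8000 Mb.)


total contact time = 4 * 12.2 * 60 = 2928.0000 s
data = 12.2 GB = 97600.0000 Mb
rate = 97600.0000 / 2928.0000 = 33.3333 Mbps

33.3333 Mbps


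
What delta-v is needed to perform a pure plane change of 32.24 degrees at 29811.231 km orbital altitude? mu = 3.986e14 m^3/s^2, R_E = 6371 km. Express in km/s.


r = 36182.2310 km = 3.6182231e+07 m
V = sqrt(mu/r) = 3319.1049 m/s
di = 32.24 deg = 0.5626942 rad
dV = 2*V*sin(di/2) = 2*3319.1049*sin(0.2813471)
dV = 1843.0990 m/s = 1.8431 km/s

1.8431 km/s


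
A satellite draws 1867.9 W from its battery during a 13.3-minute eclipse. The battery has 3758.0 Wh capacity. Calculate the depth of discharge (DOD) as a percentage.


E_used = P * t / 60 = 1867.9 * 13.3 / 60 = 414.0512 Wh
DOD = E_used / E_total * 100 = 414.0512 / 3758.0 * 100
DOD = 11.0179 %

11.0179 %


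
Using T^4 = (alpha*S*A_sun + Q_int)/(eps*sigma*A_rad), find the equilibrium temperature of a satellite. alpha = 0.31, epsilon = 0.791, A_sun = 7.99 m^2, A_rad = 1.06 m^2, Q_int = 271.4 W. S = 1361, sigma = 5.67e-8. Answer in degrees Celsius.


Numerator = alpha*S*A_sun + Q_int = 0.31*1361*7.99 + 271.4 = 3642.4609 W
Denominator = eps*sigma*A_rad = 0.791*5.67e-8*1.06 = 4.7540682e-08 W/K^4
T^4 = 7.6617767e+10 K^4
T = 526.1170 K = 252.9670 C

252.9670 degrees Celsius


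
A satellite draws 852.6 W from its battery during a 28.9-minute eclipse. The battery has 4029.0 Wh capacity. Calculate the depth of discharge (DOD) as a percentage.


E_used = P * t / 60 = 852.6 * 28.9 / 60 = 410.6690 Wh
DOD = E_used / E_total * 100 = 410.6690 / 4029.0 * 100
DOD = 10.1928 %

10.1928 %


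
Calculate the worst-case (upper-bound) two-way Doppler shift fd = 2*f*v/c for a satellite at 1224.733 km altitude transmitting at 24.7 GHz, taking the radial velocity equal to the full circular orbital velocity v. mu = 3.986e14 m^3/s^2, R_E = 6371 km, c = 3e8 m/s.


r = 7.595733e+06 m
v = sqrt(mu/r) = 7244.0894 m/s (worst-case radial velocity)
f = 24.7 GHz = 2.47e+10 Hz
fd = 2*f*v/c = 2*2.47e+10*7244.0894/3.0e+08
fd = 1.1928601e+06 Hz

1.1929e+06 Hz


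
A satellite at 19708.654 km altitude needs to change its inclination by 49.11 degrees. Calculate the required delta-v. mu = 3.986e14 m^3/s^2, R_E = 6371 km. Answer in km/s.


r = 26079.6540 km = 2.6079654e+07 m
V = sqrt(mu/r) = 3909.4686 m/s
di = 49.11 deg = 0.8571312 rad
dV = 2*V*sin(di/2) = 2*3909.4686*sin(0.4285656)
dV = 3249.2888 m/s = 3.2493 km/s

3.2493 km/s


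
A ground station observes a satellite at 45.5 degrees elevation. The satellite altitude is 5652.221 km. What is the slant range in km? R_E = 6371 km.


h = 5652.221 km, el = 45.5 deg
d = -R_E*sin(el) + sqrt((R_E*sin(el))^2 + 2*R_E*h + h^2)
d = -6371.0000*sin(0.7941248) + sqrt((6371.0000*0.7132504)^2 + 2*6371.0000*5652.221 + 5652.221^2)
d = 6619.0895 km

6619.0895 km


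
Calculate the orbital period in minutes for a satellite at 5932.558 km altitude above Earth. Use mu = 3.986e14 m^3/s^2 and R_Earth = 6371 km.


r = 12303.5580 km = 1.2303558e+07 m
T = 2*pi*sqrt(r^3/mu) = 2*pi*sqrt(1.8624823e+21 / 3.986e14)
T = 13581.7991 s = 226.3633 min

226.3633 minutes


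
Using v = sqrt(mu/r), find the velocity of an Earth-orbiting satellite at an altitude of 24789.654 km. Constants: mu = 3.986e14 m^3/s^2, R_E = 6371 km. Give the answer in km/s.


r = R_E + alt = 6371.0 + 24789.654 = 31160.6540 km = 3.1160654e+07 m
v = sqrt(mu/r) = sqrt(3.986e14 / 3.1160654e+07) = 3576.5588 m/s = 3.5766 km/s

3.5766 km/s


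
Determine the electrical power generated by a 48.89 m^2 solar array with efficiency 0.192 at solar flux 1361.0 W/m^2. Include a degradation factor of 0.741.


P = area * eta * S * degradation
P = 48.89 * 0.192 * 1361.0 * 0.741
P = 9466.6779 W

9466.6779 W


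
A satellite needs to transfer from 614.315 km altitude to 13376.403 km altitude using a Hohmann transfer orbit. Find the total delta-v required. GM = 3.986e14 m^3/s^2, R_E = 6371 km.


r1 = 6985.3150 km = 6.985315e+06 m
r2 = 19747.4030 km = 1.9747403e+07 m
dv1 = sqrt(mu/r1)*(sqrt(2*r2/(r1+r2)) - 1) = 1627.7440 m/s
dv2 = sqrt(mu/r2)*(1 - sqrt(2*r1/(r1+r2))) = 1244.8836 m/s
total dv = |dv1| + |dv2| = 1627.7440 + 1244.8836 = 2872.6276 m/s = 2.8726 km/s

2.8726 km/s


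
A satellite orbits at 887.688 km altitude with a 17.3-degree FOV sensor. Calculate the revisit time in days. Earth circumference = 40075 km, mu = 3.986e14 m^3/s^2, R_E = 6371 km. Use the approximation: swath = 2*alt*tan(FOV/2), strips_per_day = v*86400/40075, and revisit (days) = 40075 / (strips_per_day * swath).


swath = 2*887.688*tan(0.150971) = 270.0853 km
v = sqrt(mu/r) = 7410.3647 m/s = 7.4104 km/s
strips/day = v*86400/40075 = 7.4104*86400/40075 = 15.9764
coverage/day = strips * swath = 15.9764 * 270.0853 = 4314.9999 km
revisit = 40075 / 4314.9999 = 9.2874 days

9.2874 days
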